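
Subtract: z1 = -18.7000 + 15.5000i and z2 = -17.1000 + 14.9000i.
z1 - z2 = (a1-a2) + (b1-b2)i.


Real: -18.7 + 17.1 = -1.6
Imag: 15.5 - 14.9 = 0.6

-1.6000 + 0.6000i


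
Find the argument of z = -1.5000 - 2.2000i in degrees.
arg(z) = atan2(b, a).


Re = -1.5, Im = -2.2
arg = atan2(-2.2, -1.5) = -124.2869 degrees

arg(z) = -124.2869 degrees


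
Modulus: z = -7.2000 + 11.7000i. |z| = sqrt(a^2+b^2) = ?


|z| = sqrt((-7.2)^2 + 11.7^2) = sqrt(51.84 + 136.89) = sqrt(188.73) = 13.7379

|z| = 13.7379


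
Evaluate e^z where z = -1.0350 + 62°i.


e^-1.0350 = 0.3552
cos(62°) = 0.4695
sin(62°) = 0.8829
Real = 0.3552*0.4695 = 0.1668
Imag = 0.3552*0.8829 = 0.3136

0.1668 + 0.3136i


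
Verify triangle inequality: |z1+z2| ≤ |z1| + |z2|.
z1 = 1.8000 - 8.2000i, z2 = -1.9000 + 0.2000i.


|z1| = sqrt(1.8^2 + (-8.2)^2) = sqrt(70.48) = 8.3952
|z2| = sqrt((-1.9)^2 + 0.2^2) = sqrt(3.65) = 1.9105
z1+z2 = -0.1000 - 8.0000i
|z1+z2| = sqrt(64.01) = 8.0006
|z1|+|z2| = 8.3952 + 1.9105 = 10.3057

|z1+z2| = 8.0006 ≤ |z1|+|z2| = 10.3057 (verified)


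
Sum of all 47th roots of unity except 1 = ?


With w = e^(2*pi*i/47), all 47 of the 47th roots of unity w^0 = 1, w, ..., w^(46) sum to 0: 1 + w + ... + w^(46) = (1 - w^47)/(1 - w) = 0 since w^47 = 1, w ≠ 1.
Removing the root 1: w + w^2 + ... + w^(46) = 0 - 1 = -1

Sum = -1


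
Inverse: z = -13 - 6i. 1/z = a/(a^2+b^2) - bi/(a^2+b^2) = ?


|z|^2 = 169+36 = 205
1/z = (-13 + 6i)/205

1/z = -0.0634 + 0.0293i


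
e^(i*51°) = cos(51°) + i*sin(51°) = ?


cos(51°) = 0.6293
sin(51°) = 0.7771

e^(i*51°) = 0.6293 + 0.7771i


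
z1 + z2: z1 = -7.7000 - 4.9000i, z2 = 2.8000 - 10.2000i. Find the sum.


Real: -7.7 + 2.8 = -4.9
Imag: -4.9 - 10.2 = -15.1

-4.9000 - 15.1000i


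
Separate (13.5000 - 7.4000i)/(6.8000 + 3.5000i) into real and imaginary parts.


Multiply by conjugate: (13.5000 - 7.4000i)(6.8000 - 3.5000i) / (6.8^2 + 3.5^2)
Numerator real = 13.5*6.8 - (7.4)*3.5 = 65.9
Numerator imag = -7.4*6.8 - 13.5*3.5 = -97.57
Denominator = 58.49
Re(z) = 65.9/58.49 = 1.1267
Im(z) = -97.57/58.49 = -1.6681

Re(z) = 1.1267, Im(z) = -1.6681


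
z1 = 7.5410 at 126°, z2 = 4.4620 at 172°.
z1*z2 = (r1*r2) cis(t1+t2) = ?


r = 7.5410 * 4.4620 = 33.6479
theta = 126° + 172° = 298° = 298° (mod 360)

33.6479 cis(298°)


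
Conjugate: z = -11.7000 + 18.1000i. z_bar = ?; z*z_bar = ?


z_bar = -11.7000 - 18.1000i
z*z_bar = (-11.7)^2 + 18.1^2 = 136.89 + 327.61 = 464.5

z_bar = -11.7000 - 18.1000i, z*z_bar = 464.5


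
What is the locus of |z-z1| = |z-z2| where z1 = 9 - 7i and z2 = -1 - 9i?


Equal distances means the locus is the perpendicular bisector of z1 and z2.
Midpoint = ((9+(-1))/2, (-7+(-9))/2) = (4.0000, -8.0000)

Perpendicular bisector through (4.0000, -8.0000)


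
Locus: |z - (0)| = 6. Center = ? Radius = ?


|z - z0| = r is a circle with center z0 and radius r.
Center = (0, 0), radius = 6

Circle with center (0, 0) and radius 6


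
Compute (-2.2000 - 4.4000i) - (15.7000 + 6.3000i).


Real: -2.2 - 15.7 = -17.9
Imag: -4.4 - 6.3 = -10.7

-17.9000 - 10.7000i


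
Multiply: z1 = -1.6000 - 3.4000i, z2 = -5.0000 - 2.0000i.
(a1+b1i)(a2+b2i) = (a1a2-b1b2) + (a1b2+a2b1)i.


Real = -1.6*(-5) - (-3.4)*(-2) = 8 - 6.8 = 1.2
Imag = -1.6*(-2) - (5)*(-3.4) = 3.2 + 17 = 20.2

1.2000 + 20.2000i


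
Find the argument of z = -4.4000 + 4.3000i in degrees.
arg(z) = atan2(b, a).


Re = -4.4, Im = 4.3
arg = atan2(4.3, -4.4) = 135.6585 degrees

arg(z) = 135.6585 degrees


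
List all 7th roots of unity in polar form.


The 7th roots of unity are cis(360k/7°) for k=0..6
Angle step = 360/7 = 51.4286°
Primitive root: cis(51.4286°)
Primitive root = 0.6235 + 0.7818i

7 roots at angles: 0°, 51.4286°, 102.8571°, 154.2857°, 205.7143°, 257.1429°, 308.5714°


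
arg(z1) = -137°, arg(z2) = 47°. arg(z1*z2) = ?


arg(z1*z2) = -137° + 47° = -90°
Normalized to (-180°, 180°]: -90°

-90°


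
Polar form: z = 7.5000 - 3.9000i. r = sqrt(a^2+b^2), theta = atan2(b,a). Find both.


r = sqrt(56.25+15.21) = sqrt(71.46) = 8.4534
theta = atan2(-3.9, 7.5) = -27.4744 degrees

r = 8.4534, theta = -27.4744 degrees


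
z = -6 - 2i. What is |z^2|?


|z| = sqrt(36+4) = sqrt(40) = 6.3246
|z^2| = |z|^2 = (sqrt(40))^2 = 40

|z^2| = 40


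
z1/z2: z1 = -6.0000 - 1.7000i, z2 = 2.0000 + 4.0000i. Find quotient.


Conjugate of z2 = 2.0000 - 4.0000i
Numerator: (-6.0000 - 1.7000i)(2.0000 - 4.0000i) = -18.8000 + 20.6000i
Denominator: 2^2 + 4^2 = 20
Result = (-18.8000 + 20.6000i)/20

-0.9400 + 1.0300i


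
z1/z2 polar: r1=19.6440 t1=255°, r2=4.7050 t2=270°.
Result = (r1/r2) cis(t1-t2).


r = 19.6440 / 4.7050 = 4.1751
theta = 255° - 270° = -15° = 345° (mod 360)

4.1751 cis(345°)


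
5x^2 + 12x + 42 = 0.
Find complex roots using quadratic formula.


disc = 12^2 - 4*5*42 = 144 - 840 = -696
sqrt(|disc|) = sqrt(696) = 26.3818
Real part = -12/(2*5) = -1.2000
Imag part = 26.3818/(2*5) = 2.6382

-1.2000 ± 2.6382i


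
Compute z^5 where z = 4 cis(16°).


r^5 = 4^5 = 1024
n*theta = 5*16° = 80° = 80° (mod 360)
a = 1024*cos(80°) = 177.8157
b = 1024*sin(80°) = 1008.4431

1024 cis(80°) = 177.8157 + 1008.4431i


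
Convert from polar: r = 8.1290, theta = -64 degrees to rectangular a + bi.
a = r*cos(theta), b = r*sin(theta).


a = 8.1290*cos(-64°) = 8.1290*0.43837 = 3.5635
b = 8.1290*sin(-64°) = 8.1290*(-0.8988) = -7.3063

3.5635 - 7.3063i


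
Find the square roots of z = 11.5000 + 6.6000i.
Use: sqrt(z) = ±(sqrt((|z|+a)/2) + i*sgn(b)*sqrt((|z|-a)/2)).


|z| = sqrt(132.25+43.56) = 13.2593
sqrt((|z|+a)/2) = sqrt((13.2593+11.5)/2) = sqrt(12.3797) = 3.5185
sqrt((|z|-a)/2) = sqrt((13.2593-11.5)/2) = sqrt(0.8797) = 0.9379

±(3.5185 + 0.9379i) i.e. 3.5185 + 0.9379i and -3.5185 - 0.9379i


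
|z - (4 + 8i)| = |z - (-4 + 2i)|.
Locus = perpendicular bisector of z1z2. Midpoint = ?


Equal distances means the locus is the perpendicular bisector of z1 and z2.
Midpoint = ((4+(-4))/2, (8+2)/2) = (0, 5.0000)

Perpendicular bisector through (0, 5.0000)


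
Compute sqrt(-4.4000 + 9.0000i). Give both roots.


|z| = sqrt(19.36+81) = 10.0180
sqrt((|z|+a)/2) = sqrt((10.0180+(-4.4))/2) = sqrt(2.8090) = 1.6760
sqrt((|z|-a)/2) = sqrt((10.0180-(-4.4))/2) = sqrt(7.2090) = 2.6850

±(1.6760 + 2.6850i) i.e. 1.6760 + 2.6850i and -1.6760 - 2.6850i


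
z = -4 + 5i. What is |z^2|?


|z| = sqrt(16+25) = sqrt(41) = 6.4031
|z^2| = |z|^2 = (sqrt(41))^2 = 41

|z^2| = 41


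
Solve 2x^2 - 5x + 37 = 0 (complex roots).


disc = (-5)^2 - 4*2*37 = 25 - 296 = -271
sqrt(|disc|) = sqrt(271) = 16.4621
Real part = 5/(2*2) = 1.2500
Imag part = 16.4621/(2*2) = 4.1155

1.2500 ± 4.1155i


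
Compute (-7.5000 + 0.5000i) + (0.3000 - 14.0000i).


Real: -7.5 + 0.3 = -7.2
Imag: 0.5 - 14 = -13.5

-7.2000 - 13.5000i


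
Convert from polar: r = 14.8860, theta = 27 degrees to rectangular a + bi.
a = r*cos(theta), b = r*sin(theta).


a = 14.8860*cos(27°) = 14.8860*0.891007 = 13.2635
b = 14.8860*sin(27°) = 14.8860*0.45399 = 6.7581

13.2635 + 6.7581i


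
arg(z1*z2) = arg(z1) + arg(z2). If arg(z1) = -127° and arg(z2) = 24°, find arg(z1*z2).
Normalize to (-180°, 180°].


arg(z1*z2) = -127° + 24° = -103°
Normalized to (-180°, 180°]: -103°

-103°


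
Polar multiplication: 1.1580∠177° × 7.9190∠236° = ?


r = 1.1580 * 7.9190 = 9.1702
theta = 177° + 236° = 413° = 53° (mod 360)

9.1702 cis(53°)


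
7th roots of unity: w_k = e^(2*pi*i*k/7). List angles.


The 7th roots of unity are cis(360k/7°) for k=0..6
Angle step = 360/7 = 51.4286°
Primitive root: cis(51.4286°)
Primitive root = 0.6235 + 0.7818i

7 roots at angles: 0°, 51.4286°, 102.8571°, 154.2857°, 205.7143°, 257.1429°, 308.5714°


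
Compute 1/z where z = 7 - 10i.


|z|^2 = 49+100 = 149
1/z = (7 + 10i)/149

1/z = 0.0470 + 0.0671i


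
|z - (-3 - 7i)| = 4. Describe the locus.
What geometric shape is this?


|z - z0| = r is a circle with center z0 and radius r.
Center = (-3, -7), radius = 4

Circle with center (-3, -7) and radius 4


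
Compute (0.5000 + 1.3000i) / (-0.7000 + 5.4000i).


Conjugate of z2 = -0.7000 - 5.4000i
Numerator: (0.5000 + 1.3000i)(-0.7000 - 5.4000i) = 6.6700 - 3.6100i
Denominator: (-0.7)^2 + 5.4^2 = 29.65
Result = (6.6700 - 3.6100i)/29.65

0.2250 - 0.1218i


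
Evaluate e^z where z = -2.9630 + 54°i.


e^-2.9630 = 0.0517
cos(54°) = 0.5878
sin(54°) = 0.809
Real = 0.0517*0.5878 = 0.0304
Imag = 0.0517*0.809 = 0.0418

0.0304 + 0.0418i


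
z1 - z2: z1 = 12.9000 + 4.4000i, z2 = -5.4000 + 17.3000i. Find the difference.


Real: 12.9 + 5.4 = 18.3
Imag: 4.4 - 17.3 = -12.9

18.3000 - 12.9000i


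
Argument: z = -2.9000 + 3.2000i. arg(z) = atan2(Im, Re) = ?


Re = -2.9, Im = 3.2
arg = atan2(3.2, -2.9) = 132.1844 degrees

arg(z) = 132.1844 degrees


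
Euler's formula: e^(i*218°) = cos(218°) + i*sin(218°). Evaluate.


cos(218°) = -0.7880
sin(218°) = -0.6157

e^(i*218°) = -0.7880 - 0.6157i


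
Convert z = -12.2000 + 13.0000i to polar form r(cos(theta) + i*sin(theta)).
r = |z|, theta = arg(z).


r = sqrt(148.84+169) = sqrt(317.84) = 17.8281
theta = atan2(13, -12.2) = 133.1817 degrees

r = 17.8281, theta = 133.1817 degrees


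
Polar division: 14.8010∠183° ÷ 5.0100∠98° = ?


r = 14.8010 / 5.0100 = 2.9543
theta = 183° - 98° = 85° = 85° (mod 360)

2.9543 cis(85°)


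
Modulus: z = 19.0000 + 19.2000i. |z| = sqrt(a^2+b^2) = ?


|z| = sqrt(19^2 + 19.2^2) = sqrt(361 + 368.64) = sqrt(729.64) = 27.0118

|z| = 27.0118


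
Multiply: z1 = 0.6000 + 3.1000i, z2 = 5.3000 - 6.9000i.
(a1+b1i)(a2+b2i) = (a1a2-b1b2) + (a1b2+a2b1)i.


Real = 0.6*5.3 - 3.1*(-6.9) = 3.18 - (-21.39) = 24.57
Imag = 0.6*(-6.9) + 5.3*3.1 = -4.14 + 16.43 = 12.29

24.5700 + 12.2900i


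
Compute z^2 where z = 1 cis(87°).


r^2 = 1^2 = 1
n*theta = 2*87° = 174° = 174° (mod 360)
a = 1*cos(174°) = -0.9945
b = 1*sin(174°) = 0.1045

1 cis(174°) = -0.9945 + 0.1045i


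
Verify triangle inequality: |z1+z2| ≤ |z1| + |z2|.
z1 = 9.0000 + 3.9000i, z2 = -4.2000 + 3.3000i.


|z1| = sqrt(9^2 + 3.9^2) = sqrt(96.21) = 9.8087
|z2| = sqrt((-4.2)^2 + 3.3^2) = sqrt(28.53) = 5.3413
z1+z2 = 4.8000 + 7.2000i
|z1+z2| = sqrt(74.88) = 8.6533
|z1|+|z2| = 9.8087 + 5.3413 = 15.1500

|z1+z2| = 8.6533 ≤ |z1|+|z2| = 15.1500 (verified)


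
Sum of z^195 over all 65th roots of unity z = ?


The roots are w_k = w^k with w = e^(2*pi*i/65), and (w^k)^195 = (w^195)^k.
So S = 1 + u + u^2 + ... + u^(64) with u = w^195.
195 = 3*65 + 0, so 195 is a multiple of 65 and u = (w^65)^3 = 1.
Every one of the 65 terms equals 1: S = 65

S = 65


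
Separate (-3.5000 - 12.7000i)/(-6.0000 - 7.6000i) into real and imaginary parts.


Multiply by conjugate: (-3.5000 - 12.7000i)(-6.0000 + 7.6000i) / ((-6)^2 + (-7.6)^2)
Numerator real = -3.5*(-6) - (12.7)*(-7.6) = 117.52
Numerator imag = -12.7*(-6) - (-3.5)*(-7.6) = 49.6
Denominator = 93.76
Re(z) = 117.52/93.76 = 1.2534
Im(z) = 49.6/93.76 = 0.5290

Re(z) = 1.2534, Im(z) = 0.5290


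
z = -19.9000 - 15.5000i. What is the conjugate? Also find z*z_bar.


z_bar = -19.9000 + 15.5000i
z*z_bar = (-19.9)^2 + (-15.5)^2 = 396.01 + 240.25 = 636.26

z_bar = -19.9000 + 15.5000i, z*z_bar = 636.26


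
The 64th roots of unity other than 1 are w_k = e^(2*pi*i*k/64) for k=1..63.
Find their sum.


With w = e^(2*pi*i/64), all 64 of the 64th roots of unity w^0 = 1, w, ..., w^(63) sum to 0: 1 + w + ... + w^(63) = (1 - w^64)/(1 - w) = 0 since w^64 = 1, w ≠ 1.
Removing the root 1: w + w^2 + ... + w^(63) = 0 - 1 = -1

Sum = -1


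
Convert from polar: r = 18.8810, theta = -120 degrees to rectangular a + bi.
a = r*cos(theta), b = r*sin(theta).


a = 18.8810*cos(-120°) = 18.8810*(-0.5) = -9.4405
b = 18.8810*sin(-120°) = 18.8810*(-0.866025) = -16.3514

-9.4405 - 16.3514i


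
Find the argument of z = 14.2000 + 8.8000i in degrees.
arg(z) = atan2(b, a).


Re = 14.2, Im = 8.8
arg = atan2(8.8, 14.2) = 31.7873 degrees

arg(z) = 31.7873 degrees


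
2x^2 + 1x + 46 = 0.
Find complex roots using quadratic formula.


disc = 1^2 - 4*2*46 = 1 - 368 = -367
sqrt(|disc|) = sqrt(367) = 19.1572
Real part = -1/(2*2) = -0.2500
Imag part = 19.1572/(2*2) = 4.7893

-0.2500 ± 4.7893i


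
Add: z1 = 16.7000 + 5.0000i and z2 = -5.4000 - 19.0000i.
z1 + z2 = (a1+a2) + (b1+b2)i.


Real: 16.7 - 5.4 = 11.3
Imag: 5 - 19 = -14

11.3000 - 14.0000i


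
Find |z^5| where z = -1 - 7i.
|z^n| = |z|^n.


|z| = sqrt(1+49) = sqrt(50) = 7.0711
|z^5| = |z|^5 = (sqrt(50))^5 = 50^2 * sqrt(50) = 2500*sqrt(50)

|z^5| = 2500*sqrt(50) ≈ 17677.6695


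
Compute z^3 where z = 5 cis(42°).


r^3 = 5^3 = 125
n*theta = 3*42° = 126° = 126° (mod 360)
a = 125*cos(126°) = -73.4732
b = 125*sin(126°) = 101.1271

125 cis(126°) = -73.4732 + 101.1271i


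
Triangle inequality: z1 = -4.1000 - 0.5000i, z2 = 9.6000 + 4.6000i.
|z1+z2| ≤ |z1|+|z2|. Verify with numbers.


|z1| = sqrt((-4.1)^2 + (-0.5)^2) = sqrt(17.06) = 4.1304
|z2| = sqrt(9.6^2 + 4.6^2) = sqrt(113.32) = 10.6452
z1+z2 = 5.5000 + 4.1000i
|z1+z2| = sqrt(47.06) = 6.8600
|z1|+|z2| = 4.1304 + 10.6452 = 14.7756

|z1+z2| = 6.8600 ≤ |z1|+|z2| = 14.7756 (verified)


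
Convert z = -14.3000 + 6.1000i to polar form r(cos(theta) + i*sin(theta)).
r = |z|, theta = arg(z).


r = sqrt(204.49+37.21) = sqrt(241.7) = 15.5467
theta = atan2(6.1, -14.3) = 156.8982 degrees

r = 15.5467, theta = 156.8982 degrees


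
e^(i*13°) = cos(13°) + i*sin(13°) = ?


cos(13°) = 0.9744
sin(13°) = 0.2250

e^(i*13°) = 0.9744 + 0.2250i


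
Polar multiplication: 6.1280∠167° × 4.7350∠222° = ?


r = 6.1280 * 4.7350 = 29.0161
theta = 167° + 222° = 389° = 29° (mod 360)

29.0161 cis(29°)


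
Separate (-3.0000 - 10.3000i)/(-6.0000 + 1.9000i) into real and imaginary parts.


Multiply by conjugate: (-3.0000 - 10.3000i)(-6.0000 - 1.9000i) / ((-6)^2 + 1.9^2)
Numerator real = -3*(-6) - (10.3)*1.9 = -1.57
Numerator imag = -10.3*(-6) - (-3)*1.9 = 67.5
Denominator = 39.61
Re(z) = -1.57/39.61 = -0.0396
Im(z) = 67.5/39.61 = 1.7041

Re(z) = -0.0396, Im(z) = 1.7041


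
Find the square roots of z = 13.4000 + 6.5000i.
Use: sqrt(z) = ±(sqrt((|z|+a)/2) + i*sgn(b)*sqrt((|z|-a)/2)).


|z| = sqrt(179.56+42.25) = 14.8933
sqrt((|z|+a)/2) = sqrt((14.8933+13.4)/2) = sqrt(14.1466) = 3.7612
sqrt((|z|-a)/2) = sqrt((14.8933-13.4)/2) = sqrt(0.7466) = 0.8641

±(3.7612 + 0.8641i) i.e. 3.7612 + 0.8641i and -3.7612 - 0.8641i


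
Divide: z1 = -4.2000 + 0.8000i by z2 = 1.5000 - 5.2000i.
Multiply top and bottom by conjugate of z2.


Conjugate of z2 = 1.5000 + 5.2000i
Numerator: (-4.2000 + 0.8000i)(1.5000 + 5.2000i) = -10.4600 - 20.6400i
Denominator: 1.5^2 + (-5.2)^2 = 29.29
Result = (-10.4600 - 20.6400i)/29.29

-0.3571 - 0.7047i


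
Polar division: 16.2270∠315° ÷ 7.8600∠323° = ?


r = 16.2270 / 7.8600 = 2.0645
theta = 315° - 323° = -8° = 352° (mod 360)

2.0645 cis(352°)


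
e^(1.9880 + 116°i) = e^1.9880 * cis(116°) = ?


e^1.9880 = 7.3009
cos(116°) = -0.43837
sin(116°) = 0.8988
Real = 7.3009*(-0.43837) = -3.2005
Imag = 7.3009*0.8988 = 6.5620

-3.2005 + 6.5620i


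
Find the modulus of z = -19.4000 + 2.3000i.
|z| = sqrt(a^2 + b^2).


|z| = sqrt((-19.4)^2 + 2.3^2) = sqrt(376.36 + 5.29) = sqrt(381.65) = 19.5359

|z| = 19.5359


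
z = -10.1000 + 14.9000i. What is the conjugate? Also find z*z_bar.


z_bar = -10.1000 - 14.9000i
z*z_bar = (-10.1)^2 + 14.9^2 = 102.01 + 222.01 = 324.02

z_bar = -10.1000 - 14.9000i, z*z_bar = 324.02


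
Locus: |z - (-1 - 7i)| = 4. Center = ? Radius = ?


|z - z0| = r is a circle with center z0 and radius r.
Center = (-1, -7), radius = 4

Circle with center (-1, -7) and radius 4


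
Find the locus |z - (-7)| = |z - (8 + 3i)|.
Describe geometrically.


Equal distances means the locus is the perpendicular bisector of z1 and z2.
Midpoint = ((-7+8)/2, (0+3)/2) = (0.5000, 1.5000)

Perpendicular bisector through (0.5000, 1.5000)


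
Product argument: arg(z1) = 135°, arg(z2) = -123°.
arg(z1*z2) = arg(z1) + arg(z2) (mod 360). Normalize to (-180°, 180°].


arg(z1*z2) = 135° - 123° = 12°
Normalized to (-180°, 180°]: 12°

12°


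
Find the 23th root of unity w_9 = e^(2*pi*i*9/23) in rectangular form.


Angle = 360*9/23 = 140.8696°
a = cos(140.8696°) = -0.7757
b = sin(140.8696°) = 0.6311

-0.7757 + 0.6311i


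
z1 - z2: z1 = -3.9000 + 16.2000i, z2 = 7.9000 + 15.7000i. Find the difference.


Real: -3.9 - 7.9 = -11.8
Imag: 16.2 - 15.7 = 0.5

-11.8000 + 0.5000i


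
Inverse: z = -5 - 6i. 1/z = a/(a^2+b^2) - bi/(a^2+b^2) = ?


|z|^2 = 25+36 = 61
1/z = (-5 + 6i)/61

1/z = -0.0820 + 0.0984i


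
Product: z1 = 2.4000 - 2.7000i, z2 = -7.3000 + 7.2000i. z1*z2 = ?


Real = 2.4*(-7.3) - (-2.7)*7.2 = -17.52 - (-19.44) = 1.92
Imag = 2.4*7.2 - (7.3)*(-2.7) = 17.28 + 19.71 = 36.99

1.9200 + 36.9900i


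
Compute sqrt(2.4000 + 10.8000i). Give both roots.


|z| = sqrt(5.76+116.64) = 11.0635
sqrt((|z|+a)/2) = sqrt((11.0635+2.4)/2) = sqrt(6.7317) = 2.5946
sqrt((|z|-a)/2) = sqrt((11.0635-2.4)/2) = sqrt(4.3317) = 2.0813

±(2.5946 + 2.0813i) i.e. 2.5946 + 2.0813i and -2.5946 - 2.0813i


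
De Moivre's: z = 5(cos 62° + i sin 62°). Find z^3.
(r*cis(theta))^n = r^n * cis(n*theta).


r^3 = 5^3 = 125
n*theta = 3*62° = 186° = 186° (mod 360)
a = 125*cos(186°) = -124.3152
b = 125*sin(186°) = -13.0661

125 cis(186°) = -124.3152 - 13.0661i


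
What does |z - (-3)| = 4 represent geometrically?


|z - z0| = r is a circle with center z0 and radius r.
Center = (-3, 0), radius = 4

Circle with center (-3, 0) and radius 4


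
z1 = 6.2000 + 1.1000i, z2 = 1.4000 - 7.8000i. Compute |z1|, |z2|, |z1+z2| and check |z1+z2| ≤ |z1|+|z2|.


|z1| = sqrt(6.2^2 + 1.1^2) = sqrt(39.65) = 6.2968
|z2| = sqrt(1.4^2 + (-7.8)^2) = sqrt(62.8) = 7.9246
z1+z2 = 7.6000 - 6.7000i
|z1+z2| = sqrt(102.65) = 10.1316
|z1|+|z2| = 6.2968 + 7.9246 = 14.2214

|z1+z2| = 10.1316 ≤ |z1|+|z2| = 14.2214 (verified)


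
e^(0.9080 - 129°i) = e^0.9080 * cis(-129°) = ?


e^0.9080 = 2.47936
cos(-129°) = -0.6293
sin(-129°) = -0.77715
Real = 2.47936*(-0.6293) = -1.5603
Imag = 2.47936*(-0.77715) = -1.9268

-1.5603 - 1.9268i


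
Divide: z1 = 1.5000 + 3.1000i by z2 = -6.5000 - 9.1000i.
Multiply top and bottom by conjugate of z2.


Conjugate of z2 = -6.5000 + 9.1000i
Numerator: (1.5000 + 3.1000i)(-6.5000 + 9.1000i) = -37.9600 - 6.5000i
Denominator: (-6.5)^2 + (-9.1)^2 = 125.06
Result = (-37.9600 - 6.5000i)/125.06

-0.3035 - 0.0520i


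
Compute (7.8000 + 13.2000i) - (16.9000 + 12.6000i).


Real: 7.8 - 16.9 = -9.1
Imag: 13.2 - 12.6 = 0.6

-9.1000 + 0.6000i


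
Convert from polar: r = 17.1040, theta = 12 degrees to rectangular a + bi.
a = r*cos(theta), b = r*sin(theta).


a = 17.1040*cos(12°) = 17.1040*0.978148 = 16.7302
b = 17.1040*sin(12°) = 17.1040*0.20791 = 3.5561

16.7302 + 3.5561i


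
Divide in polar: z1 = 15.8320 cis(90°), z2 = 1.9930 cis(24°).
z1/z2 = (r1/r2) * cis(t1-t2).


r = 15.8320 / 1.9930 = 7.9438
theta = 90° - 24° = 66° = 66° (mod 360)

7.9438 cis(66°)


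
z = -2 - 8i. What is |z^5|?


|z| = sqrt(4+64) = sqrt(68) = 8.2462
|z^5| = |z|^5 = (sqrt(68))^5 = 68^2 * sqrt(68) = 4624*sqrt(68)

|z^5| = 4624*sqrt(68) ≈ 38130.4808


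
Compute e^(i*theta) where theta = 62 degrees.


cos(62°) = 0.4695
sin(62°) = 0.8829

e^(i*62°) = 0.4695 + 0.8829i


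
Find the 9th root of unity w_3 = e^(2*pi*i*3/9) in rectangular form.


Angle = 360*3/9 = 120°
a = cos(120°) = -0.5000
b = sin(120°) = 0.8660

-0.5000 + 0.8660i


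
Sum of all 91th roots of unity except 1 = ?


With w = e^(2*pi*i/91), all 91 of the 91th roots of unity w^0 = 1, w, ..., w^(90) sum to 0: 1 + w + ... + w^(90) = (1 - w^91)/(1 - w) = 0 since w^91 = 1, w ≠ 1.
Removing the root 1: w + w^2 + ... + w^(90) = 0 - 1 = -1

Sum = -1


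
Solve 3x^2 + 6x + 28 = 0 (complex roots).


disc = 6^2 - 4*3*28 = 36 - 336 = -300
sqrt(|disc|) = sqrt(300) = 17.3205
Real part = -6/(2*3) = -1.0000
Imag part = 17.3205/(2*3) = 2.8868

-1.0000 ± 2.8868i


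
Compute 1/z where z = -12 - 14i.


|z|^2 = 144+196 = 340
1/z = (-12 + 14i)/340

1/z = -0.0353 + 0.0412i


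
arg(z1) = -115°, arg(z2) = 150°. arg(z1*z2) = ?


arg(z1*z2) = -115° + 150° = 35°
Normalized to (-180°, 180°]: 35°

35°


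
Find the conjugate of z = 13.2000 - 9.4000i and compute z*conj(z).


z_bar = 13.2000 + 9.4000i
z*z_bar = 13.2^2 + (-9.4)^2 = 174.24 + 88.36 = 262.6

z_bar = 13.2000 + 9.4000i, z*z_bar = 262.6


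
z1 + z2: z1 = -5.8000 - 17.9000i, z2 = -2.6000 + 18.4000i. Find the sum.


Real: -5.8 - 2.6 = -8.4
Imag: -17.9 + 18.4 = 0.5

-8.4000 + 0.5000i


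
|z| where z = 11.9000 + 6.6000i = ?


|z| = sqrt(11.9^2 + 6.6^2) = sqrt(141.61 + 43.56) = sqrt(185.17) = 13.6077

|z| = 13.6077


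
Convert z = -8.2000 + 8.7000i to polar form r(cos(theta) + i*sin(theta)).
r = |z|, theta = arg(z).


r = sqrt(67.24+75.69) = sqrt(142.93) = 11.9553
theta = atan2(8.7, -8.2) = 133.3054 degrees

r = 11.9553, theta = 133.3054 degrees


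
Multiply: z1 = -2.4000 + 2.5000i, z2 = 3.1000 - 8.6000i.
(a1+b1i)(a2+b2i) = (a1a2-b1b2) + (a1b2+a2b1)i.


Real = -2.4*3.1 - 2.5*(-8.6) = -7.44 - (-21.5) = 14.06
Imag = -2.4*(-8.6) + 3.1*2.5 = 20.64 + 7.75 = 28.39

14.0600 + 28.3900i


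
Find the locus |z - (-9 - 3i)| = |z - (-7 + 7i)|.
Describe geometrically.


Equal distances means the locus is the perpendicular bisector of z1 and z2.
Midpoint = ((-9+(-7))/2, (-3+7)/2) = (-8.0000, 2.0000)

Perpendicular bisector through (-8.0000, 2.0000)


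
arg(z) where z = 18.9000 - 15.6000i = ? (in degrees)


Re = 18.9, Im = -15.6
arg = atan2(-15.6, 18.9) = -39.5362 degrees

arg(z) = -39.5362 degrees


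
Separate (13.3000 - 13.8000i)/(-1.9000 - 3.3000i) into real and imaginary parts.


Multiply by conjugate: (13.3000 - 13.8000i)(-1.9000 + 3.3000i) / ((-1.9)^2 + (-3.3)^2)
Numerator real = 13.3*(-1.9) - (13.8)*(-3.3) = 20.27
Numerator imag = -13.8*(-1.9) - 13.3*(-3.3) = 70.11
Denominator = 14.5
Re(z) = 20.27/14.5 = 1.3979
Im(z) = 70.11/14.5 = 4.8352

Re(z) = 1.3979, Im(z) = 4.8352


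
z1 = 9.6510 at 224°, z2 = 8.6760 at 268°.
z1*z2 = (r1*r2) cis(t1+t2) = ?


r = 9.6510 * 8.6760 = 83.7321
theta = 224° + 268° = 492° = 132° (mod 360)

83.7321 cis(132°)


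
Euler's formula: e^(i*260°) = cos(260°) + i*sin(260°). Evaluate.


cos(260°) = -0.1736
sin(260°) = -0.9848

e^(i*260°) = -0.1736 - 0.9848i


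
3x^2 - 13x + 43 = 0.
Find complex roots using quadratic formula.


disc = (-13)^2 - 4*3*43 = 169 - 516 = -347
sqrt(|disc|) = sqrt(347) = 18.6279
Real part = 13/(2*3) = 2.1667
Imag part = 18.6279/(2*3) = 3.1047

2.1667 ± 3.1047i


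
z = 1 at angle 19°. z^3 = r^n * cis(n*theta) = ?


r^3 = 1^3 = 1
n*theta = 3*19° = 57° = 57° (mod 360)
a = 1*cos(57°) = 0.5446
b = 1*sin(57°) = 0.8387

1 cis(57°) = 0.5446 + 0.8387i


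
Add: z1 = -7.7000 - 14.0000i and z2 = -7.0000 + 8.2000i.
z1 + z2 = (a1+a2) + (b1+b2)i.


Real: -7.7 - 7 = -14.7
Imag: -14 + 8.2 = -5.8

-14.7000 - 5.8000i


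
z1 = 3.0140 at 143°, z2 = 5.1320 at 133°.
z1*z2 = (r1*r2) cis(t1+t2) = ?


r = 3.0140 * 5.1320 = 15.4678
theta = 143° + 133° = 276° = 276° (mod 360)

15.4678 cis(276°)


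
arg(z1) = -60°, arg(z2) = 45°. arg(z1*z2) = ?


arg(z1*z2) = -60° + 45° = -15°
Normalized to (-180°, 180°]: -15°

-15°


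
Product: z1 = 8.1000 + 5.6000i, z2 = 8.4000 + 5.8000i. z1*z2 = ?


Real = 8.1*8.4 - 5.6*5.8 = 68.04 - 32.48 = 35.56
Imag = 8.1*5.8 + 8.4*5.6 = 46.98 + 47.04 = 94.02

35.5600 + 94.0200i


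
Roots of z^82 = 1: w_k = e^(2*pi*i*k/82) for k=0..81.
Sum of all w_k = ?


The sum of all 82th roots of unity is 0.
Geometric series: (1 - w^82)/(1 - w) = (1-1)/(1-w) = 0 since w^82 = 1, w ≠ 1.
Alternatively: coefficient of z^81 in z^82 - 1 is 0.

0


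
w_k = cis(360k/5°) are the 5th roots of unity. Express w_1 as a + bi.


Angle = 360*1/5 = 72°
a = cos(72°) = 0.3090
b = sin(72°) = 0.9511

0.3090 + 0.9511i


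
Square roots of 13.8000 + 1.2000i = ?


|z| = sqrt(190.44+1.44) = 13.8521
sqrt((|z|+a)/2) = sqrt((13.8521+13.8)/2) = sqrt(13.8260) = 3.7183
sqrt((|z|-a)/2) = sqrt((13.8521-13.8)/2) = sqrt(0.0260) = 0.1614

±(3.7183 + 0.1614i) i.e. 3.7183 + 0.1614i and -3.7183 - 0.1614i


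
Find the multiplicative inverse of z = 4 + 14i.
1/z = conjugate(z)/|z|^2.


|z|^2 = 16+196 = 212
1/z = (4 - 14i)/212

1/z = 0.0189 - 0.0660i


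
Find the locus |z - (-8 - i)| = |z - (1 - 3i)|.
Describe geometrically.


Equal distances means the locus is the perpendicular bisector of z1 and z2.
Midpoint = ((-8+1)/2, (-1+(-3))/2) = (-3.5000, -2.0000)

Perpendicular bisector through (-3.5000, -2.0000)


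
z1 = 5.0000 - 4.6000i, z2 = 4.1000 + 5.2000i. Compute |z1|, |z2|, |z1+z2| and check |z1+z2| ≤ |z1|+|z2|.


|z1| = sqrt(5^2 + (-4.6)^2) = sqrt(46.16) = 6.7941
|z2| = sqrt(4.1^2 + 5.2^2) = sqrt(43.85) = 6.6219
z1+z2 = 9.1000 + 0.6000i
|z1+z2| = sqrt(83.17) = 9.1198
|z1|+|z2| = 6.7941 + 6.6219 = 13.4160

|z1+z2| = 9.1198 ≤ |z1|+|z2| = 13.4160 (verified)


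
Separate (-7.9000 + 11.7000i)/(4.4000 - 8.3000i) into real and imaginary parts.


Multiply by conjugate: (-7.9000 + 11.7000i)(4.4000 + 8.3000i) / (4.4^2 + (-8.3)^2)
Numerator real = -7.9*4.4 + 11.7*(-8.3) = -131.87
Numerator imag = 11.7*4.4 - (-7.9)*(-8.3) = -14.09
Denominator = 88.25
Re(z) = -131.87/88.25 = -1.4943
Im(z) = -14.09/88.25 = -0.1597

Re(z) = -1.4943, Im(z) = -0.1597


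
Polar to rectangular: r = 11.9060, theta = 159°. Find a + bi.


a = 11.9060*cos(159°) = 11.9060*(-0.93358) = -11.1152
b = 11.9060*sin(159°) = 11.9060*0.358368 = 4.2667

-11.1152 + 4.2667i


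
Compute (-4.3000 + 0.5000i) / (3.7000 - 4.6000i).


Conjugate of z2 = 3.7000 + 4.6000i
Numerator: (-4.3000 + 0.5000i)(3.7000 + 4.6000i) = -18.2100 - 17.9300i
Denominator: 3.7^2 + (-4.6)^2 = 34.85
Result = (-18.2100 - 17.9300i)/34.85

-0.5225 - 0.5145i


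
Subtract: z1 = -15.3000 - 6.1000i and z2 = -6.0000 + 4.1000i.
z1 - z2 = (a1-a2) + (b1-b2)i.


Real: -15.3 + 6 = -9.3
Imag: -6.1 - 4.1 = -10.2

-9.3000 - 10.2000i


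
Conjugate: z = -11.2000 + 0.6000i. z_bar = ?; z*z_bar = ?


z_bar = -11.2000 - 0.6000i
z*z_bar = (-11.2)^2 + 0.6^2 = 125.44 + 0.36 = 125.8

z_bar = -11.2000 - 0.6000i, z*z_bar = 125.8


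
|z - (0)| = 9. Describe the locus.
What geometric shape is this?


|z - z0| = r is a circle with center z0 and radius r.
Center = (0, 0), radius = 9

Circle with center (0, 0) and radius 9


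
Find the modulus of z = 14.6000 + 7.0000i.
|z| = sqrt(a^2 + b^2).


|z| = sqrt(14.6^2 + 7^2) = sqrt(213.16 + 49) = sqrt(262.16) = 16.1914

|z| = 16.1914


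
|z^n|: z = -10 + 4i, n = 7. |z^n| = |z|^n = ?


|z| = sqrt(100+16) = sqrt(116) = 10.7703
|z^7| = |z|^7 = (sqrt(116))^7 = 116^3 * sqrt(116) = 1560896*sqrt(116)

|z^7| = 1560896*sqrt(116) ≈ 16811364.4136


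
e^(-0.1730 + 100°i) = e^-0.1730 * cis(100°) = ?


e^-0.1730 = 0.84114
cos(100°) = -0.17365
sin(100°) = 0.9848
Real = 0.84114*(-0.17365) = -0.1461
Imag = 0.84114*0.9848 = 0.8284

-0.1461 + 0.8284i


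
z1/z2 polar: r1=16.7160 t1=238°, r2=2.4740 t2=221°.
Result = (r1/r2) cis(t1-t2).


r = 16.7160 / 2.4740 = 6.7567
theta = 238° - 221° = 17° = 17° (mod 360)

6.7567 cis(17°)


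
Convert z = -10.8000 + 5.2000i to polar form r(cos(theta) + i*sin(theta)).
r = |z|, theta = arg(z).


r = sqrt(116.64+27.04) = sqrt(143.68) = 11.9867
theta = atan2(5.2, -10.8) = 154.2900 degrees

r = 11.9867, theta = 154.2900 degrees


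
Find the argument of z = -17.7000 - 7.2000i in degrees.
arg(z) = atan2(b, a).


Re = -17.7, Im = -7.2
arg = atan2(-7.2, -17.7) = -157.8645 degrees

arg(z) = -157.8645 degrees


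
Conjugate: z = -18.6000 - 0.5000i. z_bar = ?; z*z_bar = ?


z_bar = -18.6000 + 0.5000i
z*z_bar = (-18.6)^2 + (-0.5)^2 = 345.96 + 0.25 = 346.21

z_bar = -18.6000 + 0.5000i, z*z_bar = 346.21


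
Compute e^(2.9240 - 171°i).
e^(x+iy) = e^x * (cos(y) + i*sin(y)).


e^2.9240 = 18.6156
cos(-171°) = -0.98769
sin(-171°) = -0.156434
Real = 18.6156*(-0.98769) = -18.3864
Imag = 18.6156*(-0.156434) = -2.9121

-18.3864 - 2.9121i


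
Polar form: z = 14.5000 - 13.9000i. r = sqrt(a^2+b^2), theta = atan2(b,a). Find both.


r = sqrt(210.25+193.21) = sqrt(403.46) = 20.0863
theta = atan2(-13.9, 14.5) = -43.7897 degrees

r = 20.0863, theta = -43.7897 degrees


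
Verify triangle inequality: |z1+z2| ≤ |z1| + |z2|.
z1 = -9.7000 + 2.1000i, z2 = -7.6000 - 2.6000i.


|z1| = sqrt((-9.7)^2 + 2.1^2) = sqrt(98.5) = 9.9247
|z2| = sqrt((-7.6)^2 + (-2.6)^2) = sqrt(64.52) = 8.0324
z1+z2 = -17.3000 - 0.5000i
|z1+z2| = sqrt(299.54) = 17.3072
|z1|+|z2| = 9.9247 + 8.0324 = 17.9571

|z1+z2| = 17.3072 ≤ |z1|+|z2| = 17.9571 (verified)


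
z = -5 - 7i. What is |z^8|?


|z| = sqrt(25+49) = sqrt(74) = 8.6023
|z^8| = |z|^8 = (sqrt(74))^8 = 74^4 = 29986576

|z^8| = 29986576


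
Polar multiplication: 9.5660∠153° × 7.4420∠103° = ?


r = 9.5660 * 7.4420 = 71.1902
theta = 153° + 103° = 256° = 256° (mod 360)

71.1902 cis(256°)


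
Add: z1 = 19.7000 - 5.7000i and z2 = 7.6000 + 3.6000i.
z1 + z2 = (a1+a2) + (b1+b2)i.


Real: 19.7 + 7.6 = 27.3
Imag: -5.7 + 3.6 = -2.1

27.3000 - 2.1000i


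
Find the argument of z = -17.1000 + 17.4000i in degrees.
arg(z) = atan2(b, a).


Re = -17.1, Im = 17.4
arg = atan2(17.4, -17.1) = 134.5018 degrees

arg(z) = 134.5018 degrees


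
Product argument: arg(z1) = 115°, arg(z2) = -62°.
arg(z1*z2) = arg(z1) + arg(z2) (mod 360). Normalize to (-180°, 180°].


arg(z1*z2) = 115° - 62° = 53°
Normalized to (-180°, 180°]: 53°

53°


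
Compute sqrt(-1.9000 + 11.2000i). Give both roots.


|z| = sqrt(3.61+125.44) = 11.3600
sqrt((|z|+a)/2) = sqrt((11.3600+(-1.9))/2) = sqrt(4.7300) = 2.1749
sqrt((|z|-a)/2) = sqrt((11.3600-(-1.9))/2) = sqrt(6.6300) = 2.5749

±(2.1749 + 2.5749i) i.e. 2.1749 + 2.5749i and -2.1749 - 2.5749i


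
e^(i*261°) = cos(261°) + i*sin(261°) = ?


cos(261°) = -0.1564
sin(261°) = -0.9877

e^(i*261°) = -0.1564 - 0.9877i


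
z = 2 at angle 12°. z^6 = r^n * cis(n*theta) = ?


r^6 = 2^6 = 64
n*theta = 6*12° = 72° = 72° (mod 360)
a = 64*cos(72°) = 19.7771
b = 64*sin(72°) = 60.8676

64 cis(72°) = 19.7771 + 60.8676i


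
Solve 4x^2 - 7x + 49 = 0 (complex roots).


disc = (-7)^2 - 4*4*49 = 49 - 784 = -735
sqrt(|disc|) = sqrt(735) = 27.1109
Real part = 7/(2*4) = 0.8750
Imag part = 27.1109/(2*4) = 3.3889

0.8750 ± 3.3889i


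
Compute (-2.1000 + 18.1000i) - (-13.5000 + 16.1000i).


Real: -2.1 + 13.5 = 11.4
Imag: 18.1 - 16.1 = 2

11.4000 + 2.0000i


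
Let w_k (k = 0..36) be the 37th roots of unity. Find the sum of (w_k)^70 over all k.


The roots are w_k = w^k with w = e^(2*pi*i/37), and (w^k)^70 = (w^70)^k.
So S = 1 + u + u^2 + ... + u^(36) with u = w^70.
70 = 1*37 + 33, so 70 is not a multiple of 37: u = (w^37)^1 * w^33 = w^33 ≠ 1 (w is a primitive 37th root), while u^37 = (w^37)^70 = 1.
Geometric series: S = (1 - u^37)/(1 - u) = (1 - 1)/(1 - u) = 0

S = 0


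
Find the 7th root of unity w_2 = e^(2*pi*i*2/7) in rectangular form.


Angle = 360*2/7 = 102.8571°
a = cos(102.8571°) = -0.2225
b = sin(102.8571°) = 0.9749

-0.2225 + 0.9749i


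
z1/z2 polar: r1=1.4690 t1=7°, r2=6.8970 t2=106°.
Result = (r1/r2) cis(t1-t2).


r = 1.4690 / 6.8970 = 0.2130
theta = 7° - 106° = -99° = 261° (mod 360)

0.2130 cis(261°)


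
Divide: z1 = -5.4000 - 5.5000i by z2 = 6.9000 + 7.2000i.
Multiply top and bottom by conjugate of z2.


Conjugate of z2 = 6.9000 - 7.2000i
Numerator: (-5.4000 - 5.5000i)(6.9000 - 7.2000i) = -76.8600 + 0.9300i
Denominator: 6.9^2 + 7.2^2 = 99.45
Result = (-76.8600 + 0.9300i)/99.45

-0.7729 + 0.0094i


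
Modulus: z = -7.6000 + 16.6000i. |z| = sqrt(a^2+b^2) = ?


|z| = sqrt((-7.6)^2 + 16.6^2) = sqrt(57.76 + 275.56) = sqrt(333.32) = 18.2571

|z| = 18.2571


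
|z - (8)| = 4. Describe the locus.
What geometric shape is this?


|z - z0| = r is a circle with center z0 and radius r.
Center = (8, 0), radius = 4

Circle with center (8, 0) and radius 4


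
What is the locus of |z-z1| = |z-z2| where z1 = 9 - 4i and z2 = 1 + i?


Equal distances means the locus is the perpendicular bisector of z1 and z2.
Midpoint = ((9+1)/2, (-4+1)/2) = (5.0000, -1.5000)

Perpendicular bisector through (5.0000, -1.5000)


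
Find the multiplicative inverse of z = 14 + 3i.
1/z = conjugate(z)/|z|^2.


|z|^2 = 196+9 = 205
1/z = (14 - 3i)/205

1/z = 0.0683 - 0.0146i


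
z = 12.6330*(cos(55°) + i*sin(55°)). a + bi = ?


a = 12.6330*cos(55°) = 12.6330*0.57358 = 7.2460
b = 12.6330*sin(55°) = 12.6330*0.81915 = 10.3483

7.2460 + 10.3483i


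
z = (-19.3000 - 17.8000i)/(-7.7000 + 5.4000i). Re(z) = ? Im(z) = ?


Multiply by conjugate: (-19.3000 - 17.8000i)(-7.7000 - 5.4000i) / ((-7.7)^2 + 5.4^2)
Numerator real = -19.3*(-7.7) - (17.8)*5.4 = 52.49
Numerator imag = -17.8*(-7.7) - (-19.3)*5.4 = 241.28
Denominator = 88.45
Re(z) = 52.49/88.45 = 0.5934
Im(z) = 241.28/88.45 = 2.7279

Re(z) = 0.5934, Im(z) = 2.7279


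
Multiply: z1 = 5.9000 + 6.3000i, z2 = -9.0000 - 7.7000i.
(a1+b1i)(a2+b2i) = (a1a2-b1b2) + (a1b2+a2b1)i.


Real = 5.9*(-9) - 6.3*(-7.7) = -53.1 - (-48.51) = -4.59
Imag = 5.9*(-7.7) - (9)*6.3 = -45.43 - (56.7) = -102.13

-4.5900 - 102.1300i


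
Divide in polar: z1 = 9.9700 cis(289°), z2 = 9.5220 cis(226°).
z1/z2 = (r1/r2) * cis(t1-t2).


r = 9.9700 / 9.5220 = 1.0470
theta = 289° - 226° = 63° = 63° (mod 360)

1.0470 cis(63°)


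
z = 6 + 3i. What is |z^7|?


|z| = sqrt(36+9) = sqrt(45) = 6.7082
|z^7| = |z|^7 = (sqrt(45))^7 = 45^3 * sqrt(45) = 91125*sqrt(45)

|z^7| = 91125*sqrt(45) ≈ 611285.0833


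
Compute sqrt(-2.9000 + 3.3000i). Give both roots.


|z| = sqrt(8.41+10.89) = 4.3932
sqrt((|z|+a)/2) = sqrt((4.3932+(-2.9))/2) = sqrt(0.7466) = 0.8641
sqrt((|z|-a)/2) = sqrt((4.3932-(-2.9))/2) = sqrt(3.6466) = 1.9096

±(0.8641 + 1.9096i) i.e. 0.8641 + 1.9096i and -0.8641 - 1.9096i


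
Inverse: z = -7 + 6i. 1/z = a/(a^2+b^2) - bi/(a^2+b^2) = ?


|z|^2 = 49+36 = 85
1/z = (-7 - 6i)/85

1/z = -0.0824 - 0.0706i


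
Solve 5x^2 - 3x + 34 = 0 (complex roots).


disc = (-3)^2 - 4*5*34 = 9 - 680 = -671
sqrt(|disc|) = sqrt(671) = 25.9037
Real part = 3/(2*5) = 0.3000
Imag part = 25.9037/(2*5) = 2.5904

0.3000 ± 2.5904i


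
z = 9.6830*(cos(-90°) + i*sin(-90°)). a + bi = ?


a = 9.6830*cos(-90°) = 9.6830*0 = 0
b = 9.6830*sin(-90°) = 9.6830*(-1) = -9.6830

0 - 9.6830i


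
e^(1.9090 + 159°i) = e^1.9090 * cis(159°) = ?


e^1.9090 = 6.7463
cos(159°) = -0.9336
sin(159°) = 0.35837
Real = 6.7463*(-0.9336) = -6.2983
Imag = 6.7463*0.35837 = 2.4177

-6.2983 + 2.4177i


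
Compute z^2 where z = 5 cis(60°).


r^2 = 5^2 = 25
n*theta = 2*60° = 120° = 120° (mod 360)
a = 25*cos(120°) = -12.5000
b = 25*sin(120°) = 21.6506

25 cis(120°) = -12.5000 + 21.6506i


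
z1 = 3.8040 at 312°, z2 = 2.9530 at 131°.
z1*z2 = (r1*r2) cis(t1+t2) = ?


r = 3.8040 * 2.9530 = 11.2332
theta = 312° + 131° = 443° = 83° (mod 360)

11.2332 cis(83°)


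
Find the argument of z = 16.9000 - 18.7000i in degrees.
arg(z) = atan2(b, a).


Re = 16.9, Im = -18.7
arg = atan2(-18.7, 16.9) = -47.8945 degrees

arg(z) = -47.8945 degrees


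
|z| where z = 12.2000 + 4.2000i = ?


|z| = sqrt(12.2^2 + 4.2^2) = sqrt(148.84 + 17.64) = sqrt(166.48) = 12.9027

|z| = 12.9027


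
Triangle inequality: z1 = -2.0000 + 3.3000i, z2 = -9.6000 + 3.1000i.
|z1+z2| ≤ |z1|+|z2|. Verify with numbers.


|z1| = sqrt((-2)^2 + 3.3^2) = sqrt(14.89) = 3.8588
|z2| = sqrt((-9.6)^2 + 3.1^2) = sqrt(101.77) = 10.0881
z1+z2 = -11.6000 + 6.4000i
|z1+z2| = sqrt(175.52) = 13.2484
|z1|+|z2| = 3.8588 + 10.0881 = 13.9469

|z1+z2| = 13.2484 ≤ |z1|+|z2| = 13.9469 (verified)


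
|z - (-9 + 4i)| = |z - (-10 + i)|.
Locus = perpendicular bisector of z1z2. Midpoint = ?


Equal distances means the locus is the perpendicular bisector of z1 and z2.
Midpoint = ((-9+(-10))/2, (4+1)/2) = (-9.5000, 2.5000)

Perpendicular bisector through (-9.5000, 2.5000)


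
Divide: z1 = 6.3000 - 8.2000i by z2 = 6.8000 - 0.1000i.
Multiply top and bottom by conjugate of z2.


Conjugate of z2 = 6.8000 + 0.1000i
Numerator: (6.3000 - 8.2000i)(6.8000 + 0.1000i) = 43.6600 - 55.1300i
Denominator: 6.8^2 + (-0.1)^2 = 46.25
Result = (43.6600 - 55.1300i)/46.25

0.9440 - 1.1920i


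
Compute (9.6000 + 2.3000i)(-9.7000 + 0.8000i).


Real = 9.6*(-9.7) - 2.3*0.8 = -93.12 - 1.84 = -94.96
Imag = 9.6*0.8 - (9.7)*2.3 = 7.68 - (22.31) = -14.63

-94.9600 - 14.6300i


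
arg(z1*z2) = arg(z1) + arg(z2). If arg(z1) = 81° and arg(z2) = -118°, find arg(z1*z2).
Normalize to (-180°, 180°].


arg(z1*z2) = 81° - 118° = -37°
Normalized to (-180°, 180°]: -37°

-37°


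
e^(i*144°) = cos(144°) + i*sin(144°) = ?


cos(144°) = -0.8090
sin(144°) = 0.5878

e^(i*144°) = -0.8090 + 0.5878i


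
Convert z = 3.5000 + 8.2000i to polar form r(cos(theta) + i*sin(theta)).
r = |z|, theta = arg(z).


r = sqrt(12.25+67.24) = sqrt(79.49) = 8.9157
theta = atan2(8.2, 3.5) = 66.8858 degrees

r = 8.9157, theta = 66.8858 degrees


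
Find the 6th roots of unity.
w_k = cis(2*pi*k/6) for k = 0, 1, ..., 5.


The 6th roots of unity are cis(360k/6°) for k=0..5
Angle step = 360/6 = 60°
Primitive root: cis(60°)
Primitive root = 0.5000 + 0.8660i

6 roots at angles: 0°, 60°, 120°, 180°, 240°, 300°


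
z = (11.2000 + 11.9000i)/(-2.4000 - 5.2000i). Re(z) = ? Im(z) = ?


Multiply by conjugate: (11.2000 + 11.9000i)(-2.4000 + 5.2000i) / ((-2.4)^2 + (-5.2)^2)
Numerator real = 11.2*(-2.4) + 11.9*(-5.2) = -88.76
Numerator imag = 11.9*(-2.4) - 11.2*(-5.2) = 29.68
Denominator = 32.8
Re(z) = -88.76/32.8 = -2.7061
Im(z) = 29.68/32.8 = 0.9049

Re(z) = -2.7061, Im(z) = 0.9049


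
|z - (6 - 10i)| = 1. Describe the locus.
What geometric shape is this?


|z - z0| = r is a circle with center z0 and radius r.
Center = (6, -10), radius = 1

Circle with center (6, -10) and radius 1


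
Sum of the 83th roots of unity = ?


The sum of all 83th roots of unity is 0.
Geometric series: (1 - w^83)/(1 - w) = (1-1)/(1-w) = 0 since w^83 = 1, w ≠ 1.
Alternatively: coefficient of z^82 in z^83 - 1 is 0.

0


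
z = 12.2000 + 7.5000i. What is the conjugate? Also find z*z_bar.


z_bar = 12.2000 - 7.5000i
z*z_bar = 12.2^2 + 7.5^2 = 148.84 + 56.25 = 205.09

z_bar = 12.2000 - 7.5000i, z*z_bar = 205.09


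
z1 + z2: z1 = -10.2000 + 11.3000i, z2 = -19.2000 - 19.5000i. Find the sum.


Real: -10.2 - 19.2 = -29.4
Imag: 11.3 - 19.5 = -8.2

-29.4000 - 8.2000i


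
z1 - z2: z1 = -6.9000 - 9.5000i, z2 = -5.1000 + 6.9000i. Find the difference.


Real: -6.9 + 5.1 = -1.8
Imag: -9.5 - 6.9 = -16.4

-1.8000 - 16.4000i


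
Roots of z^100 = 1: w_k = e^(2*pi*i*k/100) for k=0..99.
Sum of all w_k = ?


The sum of all 100th roots of unity is 0.
Geometric series: (1 - w^100)/(1 - w) = (1-1)/(1-w) = 0 since w^100 = 1, w ≠ 1.
Alternatively: coefficient of z^99 in z^100 - 1 is 0.

0


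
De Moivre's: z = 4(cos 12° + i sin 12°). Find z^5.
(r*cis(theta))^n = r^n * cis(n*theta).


r^5 = 4^5 = 1024
n*theta = 5*12° = 60° = 60° (mod 360)
a = 1024*cos(60°) = 512.0000
b = 1024*sin(60°) = 886.8100

1024 cis(60°) = 512.0000 + 886.8100i


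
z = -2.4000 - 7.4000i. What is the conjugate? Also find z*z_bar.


z_bar = -2.4000 + 7.4000i
z*z_bar = (-2.4)^2 + (-7.4)^2 = 5.76 + 54.76 = 60.52

z_bar = -2.4000 + 7.4000i, z*z_bar = 60.52


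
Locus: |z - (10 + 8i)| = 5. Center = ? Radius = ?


|z - z0| = r is a circle with center z0 and radius r.
Center = (10, 8), radius = 5

Circle with center (10, 8) and radius 5
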